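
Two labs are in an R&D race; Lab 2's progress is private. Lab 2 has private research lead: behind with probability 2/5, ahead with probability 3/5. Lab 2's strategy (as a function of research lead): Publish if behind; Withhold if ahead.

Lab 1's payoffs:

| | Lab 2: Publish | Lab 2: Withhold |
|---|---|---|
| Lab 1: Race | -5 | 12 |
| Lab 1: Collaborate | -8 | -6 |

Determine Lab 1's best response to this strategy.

Race

E[Race] = 2/5·(-5) + 3/5·(12) = 26/5
E[Collaborate] = 2/5·(-8) + 3/5·(-6) = -34/5
Best response: Race (26/5 is the largest).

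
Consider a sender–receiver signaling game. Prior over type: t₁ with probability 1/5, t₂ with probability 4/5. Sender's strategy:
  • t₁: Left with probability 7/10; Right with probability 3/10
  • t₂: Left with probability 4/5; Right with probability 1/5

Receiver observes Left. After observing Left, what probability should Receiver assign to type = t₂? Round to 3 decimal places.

0.821

Apply Bayes' rule using the sender's strategy as the likelihood.
P(Left) = (1/5)·(7/10) + (4/5)·(4/5) = 39/50
P(t₂ | Left) = ((4/5)·(4/5)) / (39/50) = (16/25) / (39/50) = 32/39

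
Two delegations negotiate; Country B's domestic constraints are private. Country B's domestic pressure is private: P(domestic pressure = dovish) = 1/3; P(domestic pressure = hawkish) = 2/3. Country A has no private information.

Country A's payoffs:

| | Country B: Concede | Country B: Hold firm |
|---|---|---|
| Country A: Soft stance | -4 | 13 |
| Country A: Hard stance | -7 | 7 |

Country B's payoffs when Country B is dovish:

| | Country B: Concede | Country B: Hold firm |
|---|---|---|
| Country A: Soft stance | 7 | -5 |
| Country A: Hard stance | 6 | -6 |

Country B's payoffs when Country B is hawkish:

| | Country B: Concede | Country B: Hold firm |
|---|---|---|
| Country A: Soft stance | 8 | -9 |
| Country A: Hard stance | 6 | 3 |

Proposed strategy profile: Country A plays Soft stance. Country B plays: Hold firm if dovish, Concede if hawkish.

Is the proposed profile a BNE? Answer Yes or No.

Country A plays Soft stance: E[Soft stance] = 1/3·(13) + 2/3·(-4) = 5/3; E[Hard stance] = -7/3. Best-responding. ✓
Country B (domestic pressure dovish), facing Soft stance: Concede gives 7, Hold firm gives -5. Proposed Hold firm is not best — profitable deviation exists. ✗
Country B (domestic pressure hawkish), facing Soft stance: Concede gives 8, Hold firm gives -9. Proposed Concede is best. ✓

No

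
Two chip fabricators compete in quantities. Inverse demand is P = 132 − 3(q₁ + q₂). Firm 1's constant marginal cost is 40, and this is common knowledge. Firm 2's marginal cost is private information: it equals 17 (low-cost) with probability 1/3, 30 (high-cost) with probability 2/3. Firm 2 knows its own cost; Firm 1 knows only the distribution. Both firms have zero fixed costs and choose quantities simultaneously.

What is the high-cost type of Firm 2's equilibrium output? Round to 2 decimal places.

Firm 2 with cost c maximizes (132 − 3(q₁+q₂) − c)·q₂, giving q₂(c) = (132 − c − 3q₁)/6.
E[c₂] = 1/3·17 + 2/3·30 = 25.6667
Firm 1's FOC against E[q₂] yields q₁ = (132 − 2·40 + E[c₂])/9 = (132 − 80 + 25.6667)/9 = 8.62963.
q₂(high-cost) = (132 − 30 − 3·8.62963)/6 = 12.6852.

12.69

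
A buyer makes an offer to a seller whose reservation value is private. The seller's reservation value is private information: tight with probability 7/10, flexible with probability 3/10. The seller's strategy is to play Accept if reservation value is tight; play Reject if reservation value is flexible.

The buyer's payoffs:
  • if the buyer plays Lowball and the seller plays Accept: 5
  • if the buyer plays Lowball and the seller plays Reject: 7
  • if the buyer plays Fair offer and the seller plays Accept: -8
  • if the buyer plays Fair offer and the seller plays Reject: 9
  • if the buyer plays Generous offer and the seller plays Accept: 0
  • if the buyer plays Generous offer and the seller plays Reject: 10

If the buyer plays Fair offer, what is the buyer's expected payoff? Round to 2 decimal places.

-2.90

E[Fair offer] = 7/10·(-8) + 3/10·9 = (-28/5) + 27/10 = -29/10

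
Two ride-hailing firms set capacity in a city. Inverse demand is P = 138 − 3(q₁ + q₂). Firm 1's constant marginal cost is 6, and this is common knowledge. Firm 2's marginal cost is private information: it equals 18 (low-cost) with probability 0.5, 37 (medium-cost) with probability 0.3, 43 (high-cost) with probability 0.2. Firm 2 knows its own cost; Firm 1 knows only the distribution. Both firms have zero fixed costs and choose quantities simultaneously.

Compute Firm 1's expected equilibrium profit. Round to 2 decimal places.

886.37

Type-c best response for Firm 2: q₂(c) = (138 − c)/6 − q₁/2.
Firm 1 maximizes expected profit; its first-order condition is 138 − 6q₁ − 3E[q₂] − 6 = 0.
Substituting E[q₂] and solving: E[c₂] = 28.7, so q₁ = (138 − 2·6 + 28.7)/9 = 17.1889.
E[P] = 138 − 3·(q₁ + E[q₂]) = 57.5667; Firm 1's expected profit = (E[P] − 6)·q₁ = (57.5667 − 6)·17.1889 = 886.374.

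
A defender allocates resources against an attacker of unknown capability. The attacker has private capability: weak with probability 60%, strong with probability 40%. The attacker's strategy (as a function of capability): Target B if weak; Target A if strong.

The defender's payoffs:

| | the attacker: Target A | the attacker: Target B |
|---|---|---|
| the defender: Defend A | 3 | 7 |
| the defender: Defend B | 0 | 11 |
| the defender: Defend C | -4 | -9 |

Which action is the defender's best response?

Defend B

E[Defend A] = 0.6·(7) + 0.4·(3) = 5.4
E[Defend B] = 0.6·(11) + 0.4·(0) = 6.6
E[Defend C] = 0.6·(-9) + 0.4·(-4) = -7
Best response: Defend B (6.6 is the largest).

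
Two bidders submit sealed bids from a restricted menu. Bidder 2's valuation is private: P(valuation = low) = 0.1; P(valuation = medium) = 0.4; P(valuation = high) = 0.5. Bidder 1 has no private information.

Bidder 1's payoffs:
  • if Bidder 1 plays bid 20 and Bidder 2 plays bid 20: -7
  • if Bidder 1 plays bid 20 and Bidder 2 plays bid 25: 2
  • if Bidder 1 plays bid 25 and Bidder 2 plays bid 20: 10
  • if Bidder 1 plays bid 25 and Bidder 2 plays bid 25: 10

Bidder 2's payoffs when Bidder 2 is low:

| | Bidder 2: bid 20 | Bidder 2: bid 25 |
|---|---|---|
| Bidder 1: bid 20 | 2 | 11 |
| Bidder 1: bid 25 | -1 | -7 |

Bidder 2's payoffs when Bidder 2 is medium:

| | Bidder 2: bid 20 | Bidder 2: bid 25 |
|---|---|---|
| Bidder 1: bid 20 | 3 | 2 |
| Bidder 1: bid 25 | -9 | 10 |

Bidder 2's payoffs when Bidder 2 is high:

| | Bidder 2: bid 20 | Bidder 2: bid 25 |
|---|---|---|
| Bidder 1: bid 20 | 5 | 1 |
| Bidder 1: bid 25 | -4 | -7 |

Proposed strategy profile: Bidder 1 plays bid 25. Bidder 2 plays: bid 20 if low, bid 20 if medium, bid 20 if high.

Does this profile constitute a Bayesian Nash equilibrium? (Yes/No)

A profile is a BNE iff every type of every player is best-responding given beliefs about the other side.
Bidder 1 plays bid 25: E[bid 25] = 0.1·(10) + 0.4·(10) + 0.5·(10) = 10; E[bid 20] = -7. Best-responding. ✓
Bidder 2 (valuation low), facing bid 25: bid 20 gives -1, bid 25 gives -7. Proposed bid 20 is best. ✓
Bidder 2 (valuation medium), facing bid 25: bid 20 gives -9, bid 25 gives 10. Proposed bid 20 is not best — profitable deviation exists. ✗
Bidder 2 (valuation high), facing bid 25: bid 20 gives -4, bid 25 gives -7. Proposed bid 20 is best. ✓

No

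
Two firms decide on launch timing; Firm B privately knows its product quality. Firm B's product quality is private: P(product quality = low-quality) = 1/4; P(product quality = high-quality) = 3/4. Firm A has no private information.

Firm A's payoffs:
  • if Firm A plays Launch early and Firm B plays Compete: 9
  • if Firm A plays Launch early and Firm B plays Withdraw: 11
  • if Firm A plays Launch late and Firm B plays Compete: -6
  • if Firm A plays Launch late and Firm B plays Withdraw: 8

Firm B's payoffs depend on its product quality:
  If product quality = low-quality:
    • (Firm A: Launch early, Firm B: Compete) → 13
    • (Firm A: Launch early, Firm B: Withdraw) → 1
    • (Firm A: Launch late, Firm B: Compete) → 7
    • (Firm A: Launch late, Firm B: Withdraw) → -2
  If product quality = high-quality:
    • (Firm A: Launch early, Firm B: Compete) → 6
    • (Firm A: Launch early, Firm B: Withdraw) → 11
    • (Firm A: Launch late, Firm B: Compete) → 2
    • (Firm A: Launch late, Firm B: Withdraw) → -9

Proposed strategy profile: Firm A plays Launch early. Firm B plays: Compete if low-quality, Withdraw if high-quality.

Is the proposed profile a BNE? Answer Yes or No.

Firm A plays Launch early: E[Launch early] = 1/4·(9) + 3/4·(11) = 21/2; E[Launch late] = 9/2. Best-responding. ✓
Firm B (product quality low-quality), facing Launch early: Compete gives 13, Withdraw gives 1. Proposed Compete is best. ✓
Firm B (product quality high-quality), facing Launch early: Compete gives 6, Withdraw gives 11. Proposed Withdraw is best. ✓

Yes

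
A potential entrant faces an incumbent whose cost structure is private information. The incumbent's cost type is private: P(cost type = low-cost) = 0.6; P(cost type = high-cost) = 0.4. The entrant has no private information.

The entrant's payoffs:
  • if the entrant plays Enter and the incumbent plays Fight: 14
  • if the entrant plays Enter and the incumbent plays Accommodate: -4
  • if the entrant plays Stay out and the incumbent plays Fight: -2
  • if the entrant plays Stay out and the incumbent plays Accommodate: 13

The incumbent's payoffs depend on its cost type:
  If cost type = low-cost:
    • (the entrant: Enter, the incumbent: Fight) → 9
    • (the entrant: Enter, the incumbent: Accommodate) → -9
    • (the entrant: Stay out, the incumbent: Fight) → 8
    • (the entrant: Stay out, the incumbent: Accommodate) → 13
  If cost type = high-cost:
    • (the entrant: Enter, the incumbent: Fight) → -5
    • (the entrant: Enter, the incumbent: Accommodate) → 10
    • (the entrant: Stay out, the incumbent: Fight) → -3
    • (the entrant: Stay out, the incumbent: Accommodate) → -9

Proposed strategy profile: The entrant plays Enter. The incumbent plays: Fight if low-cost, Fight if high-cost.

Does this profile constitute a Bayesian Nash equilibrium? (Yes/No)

No

A profile is a BNE iff every type of every player is best-responding given beliefs about the other side.
The entrant plays Enter: E[Enter] = 0.6·(14) + 0.4·(14) = 14; E[Stay out] = -2. Best-responding. ✓
The incumbent (cost type low-cost), facing Enter: Fight gives 9, Accommodate gives -9. Proposed Fight is best. ✓
The incumbent (cost type high-cost), facing Enter: Fight gives -5, Accommodate gives 10. Proposed Fight is not best — profitable deviation exists. ✗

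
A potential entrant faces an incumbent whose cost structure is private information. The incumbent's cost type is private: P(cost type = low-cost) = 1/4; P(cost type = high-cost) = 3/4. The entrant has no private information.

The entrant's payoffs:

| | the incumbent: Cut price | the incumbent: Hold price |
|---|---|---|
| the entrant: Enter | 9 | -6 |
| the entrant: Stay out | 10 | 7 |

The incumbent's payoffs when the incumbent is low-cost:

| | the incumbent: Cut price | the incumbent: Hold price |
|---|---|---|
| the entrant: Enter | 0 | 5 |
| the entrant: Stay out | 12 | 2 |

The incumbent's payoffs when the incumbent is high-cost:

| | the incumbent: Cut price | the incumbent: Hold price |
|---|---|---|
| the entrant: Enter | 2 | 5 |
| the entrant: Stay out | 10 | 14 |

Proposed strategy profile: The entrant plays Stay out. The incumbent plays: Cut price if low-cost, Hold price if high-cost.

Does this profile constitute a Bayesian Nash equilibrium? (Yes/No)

Yes

The entrant plays Stay out: E[Stay out] = 1/4·(10) + 3/4·(7) = 31/4; E[Enter] = -9/4. Best-responding. ✓
The incumbent (cost type low-cost), facing Stay out: Cut price gives 12, Hold price gives 2. Proposed Cut price is best. ✓
The incumbent (cost type high-cost), facing Stay out: Cut price gives 10, Hold price gives 14. Proposed Hold price is best. ✓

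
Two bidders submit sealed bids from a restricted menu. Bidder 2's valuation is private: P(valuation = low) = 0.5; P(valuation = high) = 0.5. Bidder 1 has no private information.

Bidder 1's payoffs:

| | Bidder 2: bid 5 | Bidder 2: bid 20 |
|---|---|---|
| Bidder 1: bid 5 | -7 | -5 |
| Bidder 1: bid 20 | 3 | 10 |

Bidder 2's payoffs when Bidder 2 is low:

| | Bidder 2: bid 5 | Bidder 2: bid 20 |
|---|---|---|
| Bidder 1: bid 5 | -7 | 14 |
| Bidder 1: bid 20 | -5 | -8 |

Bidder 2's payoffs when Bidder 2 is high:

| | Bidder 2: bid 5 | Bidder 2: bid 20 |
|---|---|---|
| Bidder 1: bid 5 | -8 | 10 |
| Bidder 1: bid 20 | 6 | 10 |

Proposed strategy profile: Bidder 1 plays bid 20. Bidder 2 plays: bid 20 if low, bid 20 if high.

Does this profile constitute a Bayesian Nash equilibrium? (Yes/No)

No

A profile is a BNE iff every type of every player is best-responding given beliefs about the other side.
Bidder 1 plays bid 20: E[bid 20] = 0.5·(10) + 0.5·(10) = 10; E[bid 5] = -5. Best-responding. ✓
Bidder 2 (valuation low), facing bid 20: bid 5 gives -5, bid 20 gives -8. Proposed bid 20 is not best — profitable deviation exists. ✗
Bidder 2 (valuation high), facing bid 20: bid 5 gives 6, bid 20 gives 10. Proposed bid 20 is best. ✓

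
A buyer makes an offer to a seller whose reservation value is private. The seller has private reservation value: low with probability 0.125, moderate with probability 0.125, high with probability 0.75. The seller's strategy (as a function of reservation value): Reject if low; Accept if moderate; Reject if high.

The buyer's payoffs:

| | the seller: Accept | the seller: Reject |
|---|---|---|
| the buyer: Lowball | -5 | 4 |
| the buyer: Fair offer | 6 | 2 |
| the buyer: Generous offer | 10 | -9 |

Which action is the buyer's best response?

Lowball

E[Lowball] = 0.125·(4) + 0.125·(-5) + 0.75·(4) = 2.875
E[Fair offer] = 0.125·(2) + 0.125·(6) + 0.75·(2) = 2.5
E[Generous offer] = 0.125·(-9) + 0.125·(10) + 0.75·(-9) = -6.625
Best response: Lowball (2.875 is the largest).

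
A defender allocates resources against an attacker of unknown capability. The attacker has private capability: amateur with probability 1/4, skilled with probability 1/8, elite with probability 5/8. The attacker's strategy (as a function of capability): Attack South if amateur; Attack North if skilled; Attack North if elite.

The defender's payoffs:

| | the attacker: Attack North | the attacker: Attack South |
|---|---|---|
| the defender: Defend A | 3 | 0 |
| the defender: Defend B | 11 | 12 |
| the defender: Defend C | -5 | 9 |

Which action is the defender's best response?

Defend B

E[Defend A] = 1/4·(0) + 1/8·(3) + 5/8·(3) = 9/4
E[Defend B] = 1/4·(12) + 1/8·(11) + 5/8·(11) = 45/4
E[Defend C] = 1/4·(9) + 1/8·(-5) + 5/8·(-5) = -3/2
Best response: Defend B (45/4 is the largest).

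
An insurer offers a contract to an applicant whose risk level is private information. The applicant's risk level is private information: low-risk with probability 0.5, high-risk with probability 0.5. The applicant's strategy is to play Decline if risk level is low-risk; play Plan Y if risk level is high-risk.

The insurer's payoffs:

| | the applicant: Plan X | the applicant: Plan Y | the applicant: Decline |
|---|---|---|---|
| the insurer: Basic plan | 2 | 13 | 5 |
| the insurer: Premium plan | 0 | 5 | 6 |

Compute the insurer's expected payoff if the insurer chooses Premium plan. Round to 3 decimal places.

5.500

Take the expectation over the applicant's risk level, weighting each type's action by its prior probability.
E[Premium plan] = 0.5·6 + 0.5·5 = 3 + 2.5 = 5.5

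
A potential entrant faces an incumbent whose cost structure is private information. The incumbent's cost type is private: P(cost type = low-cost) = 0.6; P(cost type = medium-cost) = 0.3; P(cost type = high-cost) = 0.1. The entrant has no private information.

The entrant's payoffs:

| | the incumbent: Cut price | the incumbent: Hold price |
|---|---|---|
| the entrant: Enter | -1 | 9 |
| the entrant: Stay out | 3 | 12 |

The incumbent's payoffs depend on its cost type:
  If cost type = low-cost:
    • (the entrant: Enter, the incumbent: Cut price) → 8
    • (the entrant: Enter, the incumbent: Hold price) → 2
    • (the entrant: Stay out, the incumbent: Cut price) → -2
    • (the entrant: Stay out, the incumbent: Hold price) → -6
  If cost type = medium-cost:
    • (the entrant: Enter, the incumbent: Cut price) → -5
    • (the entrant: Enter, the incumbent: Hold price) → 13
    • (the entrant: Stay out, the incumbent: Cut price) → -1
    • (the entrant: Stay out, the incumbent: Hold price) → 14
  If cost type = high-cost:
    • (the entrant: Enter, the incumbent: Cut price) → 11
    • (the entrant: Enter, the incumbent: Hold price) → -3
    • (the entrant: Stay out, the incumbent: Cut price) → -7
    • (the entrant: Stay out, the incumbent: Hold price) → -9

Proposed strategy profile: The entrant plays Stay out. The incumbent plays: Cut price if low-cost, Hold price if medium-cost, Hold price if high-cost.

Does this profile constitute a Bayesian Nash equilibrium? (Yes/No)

No

A profile is a BNE iff every type of every player is best-responding given beliefs about the other side.
The entrant plays Stay out: E[Stay out] = 0.6·(3) + 0.3·(12) + 0.1·(12) = 6.6; E[Enter] = 3. Best-responding. ✓
The incumbent (cost type low-cost), facing Stay out: Cut price gives -2, Hold price gives -6. Proposed Cut price is best. ✓
The incumbent (cost type medium-cost), facing Stay out: Cut price gives -1, Hold price gives 14. Proposed Hold price is best. ✓
The incumbent (cost type high-cost), facing Stay out: Cut price gives -7, Hold price gives -9. Proposed Hold price is not best — profitable deviation exists. ✗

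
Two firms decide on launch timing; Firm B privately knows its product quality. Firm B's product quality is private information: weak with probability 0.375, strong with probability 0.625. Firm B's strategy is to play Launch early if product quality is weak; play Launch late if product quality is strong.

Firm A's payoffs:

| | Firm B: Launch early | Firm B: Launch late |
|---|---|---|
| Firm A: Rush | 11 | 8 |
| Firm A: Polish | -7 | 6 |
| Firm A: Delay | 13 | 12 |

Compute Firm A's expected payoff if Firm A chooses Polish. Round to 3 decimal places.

E[Polish] = 0.375·(-7) + 0.625·6 = (-2.625) + 3.75 = 1.125

1.125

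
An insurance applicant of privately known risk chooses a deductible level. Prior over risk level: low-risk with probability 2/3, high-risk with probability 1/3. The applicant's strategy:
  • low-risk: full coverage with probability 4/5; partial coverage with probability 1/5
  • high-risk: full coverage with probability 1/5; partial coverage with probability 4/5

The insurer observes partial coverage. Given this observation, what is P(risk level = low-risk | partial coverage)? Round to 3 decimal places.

Apply Bayes' rule using the sender's strategy as the likelihood.
P(partial coverage) = (2/3)·(1/5) + (1/3)·(4/5) = 2/5
P(low-risk | partial coverage) = ((2/3)·(1/5)) / (2/5) = (2/15) / (2/5) = 1/3

0.333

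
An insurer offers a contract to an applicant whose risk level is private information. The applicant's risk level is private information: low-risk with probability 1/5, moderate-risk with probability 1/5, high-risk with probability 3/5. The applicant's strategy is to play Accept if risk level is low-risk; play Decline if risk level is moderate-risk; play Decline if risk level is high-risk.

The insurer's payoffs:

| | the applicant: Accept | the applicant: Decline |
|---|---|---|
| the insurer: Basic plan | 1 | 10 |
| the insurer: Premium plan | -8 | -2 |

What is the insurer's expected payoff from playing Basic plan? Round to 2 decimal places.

8.20

E[Basic plan] = 1/5·1 + 1/5·10 + 3/5·10 = 1/5 + 2 + 6 = 41/5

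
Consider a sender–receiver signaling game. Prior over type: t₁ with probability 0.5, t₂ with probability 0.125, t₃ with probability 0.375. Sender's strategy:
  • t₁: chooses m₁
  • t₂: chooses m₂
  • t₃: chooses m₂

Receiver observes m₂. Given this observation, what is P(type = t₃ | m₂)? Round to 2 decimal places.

0.75

Apply Bayes' rule using the sender's strategy as the likelihood.
P(m₂) = 0.5·0 + 0.125·1 + 0.375·1 = 0.5
P(t₃ | m₂) = (0.375·1) / 0.5 = 0.375 / 0.5 = 0.75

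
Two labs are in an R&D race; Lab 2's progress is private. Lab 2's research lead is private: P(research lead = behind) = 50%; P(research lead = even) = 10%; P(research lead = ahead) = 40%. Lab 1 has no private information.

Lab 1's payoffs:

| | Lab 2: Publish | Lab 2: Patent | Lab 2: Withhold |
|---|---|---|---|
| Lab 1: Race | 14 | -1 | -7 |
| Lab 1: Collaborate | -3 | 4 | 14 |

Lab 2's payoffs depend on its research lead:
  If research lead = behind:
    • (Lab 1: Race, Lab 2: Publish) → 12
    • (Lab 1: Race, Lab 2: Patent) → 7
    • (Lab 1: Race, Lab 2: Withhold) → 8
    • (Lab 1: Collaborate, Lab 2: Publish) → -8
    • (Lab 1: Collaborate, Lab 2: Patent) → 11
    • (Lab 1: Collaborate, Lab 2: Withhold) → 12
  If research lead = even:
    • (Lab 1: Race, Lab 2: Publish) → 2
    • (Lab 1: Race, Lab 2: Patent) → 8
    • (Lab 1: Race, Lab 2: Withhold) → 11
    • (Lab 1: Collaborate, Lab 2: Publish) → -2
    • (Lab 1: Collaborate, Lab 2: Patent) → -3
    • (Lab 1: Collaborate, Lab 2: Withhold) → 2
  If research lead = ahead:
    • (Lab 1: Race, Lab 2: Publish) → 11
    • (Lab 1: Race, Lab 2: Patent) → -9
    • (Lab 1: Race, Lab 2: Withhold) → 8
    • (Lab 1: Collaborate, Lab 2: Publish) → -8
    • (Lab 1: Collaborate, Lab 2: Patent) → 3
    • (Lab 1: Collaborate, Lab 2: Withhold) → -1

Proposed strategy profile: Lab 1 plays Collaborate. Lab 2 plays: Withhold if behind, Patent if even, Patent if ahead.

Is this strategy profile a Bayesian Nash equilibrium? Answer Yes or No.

No

Lab 1 plays Collaborate: E[Collaborate] = 0.5·(14) + 0.1·(4) + 0.4·(4) = 9; E[Race] = -4. Best-responding. ✓
Lab 2 (research lead behind), facing Collaborate: Publish gives -8, Patent gives 11, Withhold gives 12. Proposed Withhold is best. ✓
Lab 2 (research lead even), facing Collaborate: Publish gives -2, Patent gives -3, Withhold gives 2. Proposed Patent is not best — profitable deviation exists. ✗
Lab 2 (research lead ahead), facing Collaborate: Publish gives -8, Patent gives 3, Withhold gives -1. Proposed Patent is best. ✓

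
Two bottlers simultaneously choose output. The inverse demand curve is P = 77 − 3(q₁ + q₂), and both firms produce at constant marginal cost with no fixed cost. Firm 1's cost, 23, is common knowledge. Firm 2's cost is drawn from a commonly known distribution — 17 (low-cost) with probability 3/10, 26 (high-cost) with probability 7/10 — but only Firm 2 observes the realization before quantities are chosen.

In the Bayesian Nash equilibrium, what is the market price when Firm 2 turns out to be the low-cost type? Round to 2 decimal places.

Type-c best response for Firm 2: q₂(c) = (77 − c)/6 − q₁/2.
Firm 1 maximizes expected profit; its first-order condition is 77 − 6q₁ − 3E[q₂] − 23 = 0.
Substituting E[q₂] and solving: E[c₂] = 23.3, so q₁ = (77 − 2·23 + 23.3)/9 = 6.03333.
q₂(low-cost) = 6.98333, so P = 77 − 3·(6.03333 + 6.98333) = 37.95.

37.95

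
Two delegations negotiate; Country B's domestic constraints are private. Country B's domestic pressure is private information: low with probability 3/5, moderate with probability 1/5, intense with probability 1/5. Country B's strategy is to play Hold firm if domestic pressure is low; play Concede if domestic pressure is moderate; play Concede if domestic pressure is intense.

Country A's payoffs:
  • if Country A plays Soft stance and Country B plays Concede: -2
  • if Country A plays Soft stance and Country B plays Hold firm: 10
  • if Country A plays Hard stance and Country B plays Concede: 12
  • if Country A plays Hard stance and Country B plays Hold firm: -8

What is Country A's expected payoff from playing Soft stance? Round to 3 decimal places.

5.200

Take the expectation over Country B's domestic pressure, weighting each type's action by its prior probability.
E[Soft stance] = 3/5·10 + 1/5·(-2) + 1/5·(-2) = 6 + (-2/5) + (-2/5) = 26/5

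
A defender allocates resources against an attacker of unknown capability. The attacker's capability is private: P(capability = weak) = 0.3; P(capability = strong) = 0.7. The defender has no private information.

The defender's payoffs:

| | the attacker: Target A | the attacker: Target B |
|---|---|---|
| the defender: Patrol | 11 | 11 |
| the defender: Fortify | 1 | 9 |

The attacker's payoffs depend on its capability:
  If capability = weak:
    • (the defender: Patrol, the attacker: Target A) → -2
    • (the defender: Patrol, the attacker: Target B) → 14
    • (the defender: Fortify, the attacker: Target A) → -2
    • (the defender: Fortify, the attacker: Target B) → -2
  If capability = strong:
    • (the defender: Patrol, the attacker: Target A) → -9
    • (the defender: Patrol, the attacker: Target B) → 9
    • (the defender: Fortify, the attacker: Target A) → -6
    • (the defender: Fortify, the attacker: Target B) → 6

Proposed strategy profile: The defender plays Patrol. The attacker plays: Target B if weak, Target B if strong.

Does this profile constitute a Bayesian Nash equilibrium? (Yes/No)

Yes

The defender plays Patrol: E[Patrol] = 0.3·(11) + 0.7·(11) = 11; E[Fortify] = 9. Best-responding. ✓
The attacker (capability weak), facing Patrol: Target A gives -2, Target B gives 14. Proposed Target B is best. ✓
The attacker (capability strong), facing Patrol: Target A gives -9, Target B gives 9. Proposed Target B is best. ✓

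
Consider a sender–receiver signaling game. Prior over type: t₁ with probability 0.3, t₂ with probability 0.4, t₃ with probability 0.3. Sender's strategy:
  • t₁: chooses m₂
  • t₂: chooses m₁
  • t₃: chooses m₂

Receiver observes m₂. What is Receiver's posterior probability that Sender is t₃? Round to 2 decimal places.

0.50

P(m₂) = 0.3·1 + 0.4·0 + 0.3·1 = 0.6
P(t₃ | m₂) = (0.3·1) / 0.6 = 0.3 / 0.6 = 0.5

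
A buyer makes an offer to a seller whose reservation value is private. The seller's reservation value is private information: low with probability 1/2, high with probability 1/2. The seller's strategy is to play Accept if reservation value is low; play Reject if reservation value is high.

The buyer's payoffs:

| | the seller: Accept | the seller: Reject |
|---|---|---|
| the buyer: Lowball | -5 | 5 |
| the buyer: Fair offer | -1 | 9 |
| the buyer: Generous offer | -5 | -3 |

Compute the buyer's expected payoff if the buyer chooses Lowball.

0

E[Lowball] = 1/2·(-5) + 1/2·5 = (-5/2) + 5/2 = 0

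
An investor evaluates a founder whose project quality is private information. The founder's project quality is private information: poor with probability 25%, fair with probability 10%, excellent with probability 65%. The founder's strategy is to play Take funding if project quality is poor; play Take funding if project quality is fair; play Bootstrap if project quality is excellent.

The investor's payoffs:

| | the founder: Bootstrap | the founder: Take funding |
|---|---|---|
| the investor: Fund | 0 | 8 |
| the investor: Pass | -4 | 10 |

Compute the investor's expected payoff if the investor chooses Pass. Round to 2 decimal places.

E[Pass] = 0.25·10 + 0.1·10 + 0.65·(-4) = 2.5 + 1 + (-2.6) = 0.9

0.90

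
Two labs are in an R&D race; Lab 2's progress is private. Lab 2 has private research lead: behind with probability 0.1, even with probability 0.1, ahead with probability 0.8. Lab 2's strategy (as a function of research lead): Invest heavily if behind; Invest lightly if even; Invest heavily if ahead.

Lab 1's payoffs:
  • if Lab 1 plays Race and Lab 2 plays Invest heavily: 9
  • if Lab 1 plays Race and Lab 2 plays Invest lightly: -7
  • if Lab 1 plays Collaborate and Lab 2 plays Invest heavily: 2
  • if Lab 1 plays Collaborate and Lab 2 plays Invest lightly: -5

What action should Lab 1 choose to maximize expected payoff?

Race

Compute Lab 1's expected payoff for each action, taking the expectation over Lab 2's type.
E[Race] = 0.1·(9) + 0.1·(-7) + 0.8·(9) = 7.4
E[Collaborate] = 0.1·(2) + 0.1·(-5) + 0.8·(2) = 1.3
Best response: Race (7.4 is the largest).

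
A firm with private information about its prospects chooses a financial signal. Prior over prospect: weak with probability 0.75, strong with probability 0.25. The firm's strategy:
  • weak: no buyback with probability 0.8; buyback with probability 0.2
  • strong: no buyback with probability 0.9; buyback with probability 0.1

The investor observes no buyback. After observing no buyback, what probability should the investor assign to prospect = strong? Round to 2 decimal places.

Apply Bayes' rule using the sender's strategy as the likelihood.
P(no buyback) = 0.75·0.8 + 0.25·0.9 = 0.825
P(strong | no buyback) = (0.25·0.9) / 0.825 = 0.225 / 0.825 = 0.272727

0.27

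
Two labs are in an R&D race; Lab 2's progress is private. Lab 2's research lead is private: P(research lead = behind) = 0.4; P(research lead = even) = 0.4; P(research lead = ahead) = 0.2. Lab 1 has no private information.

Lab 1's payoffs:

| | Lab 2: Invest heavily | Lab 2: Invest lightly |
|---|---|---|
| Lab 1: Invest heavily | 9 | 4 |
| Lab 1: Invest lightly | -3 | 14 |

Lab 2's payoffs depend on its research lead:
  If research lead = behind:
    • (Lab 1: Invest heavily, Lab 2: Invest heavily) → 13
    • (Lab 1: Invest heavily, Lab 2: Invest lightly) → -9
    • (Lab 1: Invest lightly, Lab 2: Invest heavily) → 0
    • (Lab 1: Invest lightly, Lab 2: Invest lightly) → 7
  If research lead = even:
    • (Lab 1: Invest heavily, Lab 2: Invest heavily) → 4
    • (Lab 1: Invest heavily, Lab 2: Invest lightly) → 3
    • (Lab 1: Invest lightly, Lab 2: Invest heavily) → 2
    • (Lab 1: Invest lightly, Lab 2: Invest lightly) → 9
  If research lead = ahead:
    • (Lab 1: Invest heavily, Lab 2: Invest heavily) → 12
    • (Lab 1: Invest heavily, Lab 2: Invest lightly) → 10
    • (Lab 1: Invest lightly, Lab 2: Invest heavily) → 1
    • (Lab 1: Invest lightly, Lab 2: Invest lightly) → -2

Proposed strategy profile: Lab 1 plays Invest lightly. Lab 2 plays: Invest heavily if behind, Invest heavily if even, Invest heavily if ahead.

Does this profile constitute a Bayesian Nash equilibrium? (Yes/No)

A profile is a BNE iff every type of every player is best-responding given beliefs about the other side.
Lab 1 plays Invest lightly: E[Invest lightly] = 0.4·(-3) + 0.4·(-3) + 0.2·(-3) = -3; E[Invest heavily] = 9. Not best-responding. ✗
Lab 2 (research lead behind), facing Invest lightly: Invest heavily gives 0, Invest lightly gives 7. Proposed Invest heavily is not best — profitable deviation exists. ✗
Lab 2 (research lead even), facing Invest lightly: Invest heavily gives 2, Invest lightly gives 9. Proposed Invest heavily is not best — profitable deviation exists. ✗
Lab 2 (research lead ahead), facing Invest lightly: Invest heavily gives 1, Invest lightly gives -2. Proposed Invest heavily is best. ✓

No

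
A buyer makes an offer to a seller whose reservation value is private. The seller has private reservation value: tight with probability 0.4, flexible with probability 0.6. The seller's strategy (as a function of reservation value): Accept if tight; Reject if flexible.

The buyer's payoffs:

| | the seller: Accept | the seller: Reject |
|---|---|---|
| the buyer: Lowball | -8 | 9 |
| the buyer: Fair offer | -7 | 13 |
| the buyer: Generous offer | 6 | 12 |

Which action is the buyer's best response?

Generous offer

Compute the buyer's expected payoff for each action, taking the expectation over the seller's type.
E[Lowball] = 0.4·(-8) + 0.6·(9) = 2.2
E[Fair offer] = 0.4·(-7) + 0.6·(13) = 5
E[Generous offer] = 0.4·(6) + 0.6·(12) = 9.6
Best response: Generous offer (9.6 is the largest).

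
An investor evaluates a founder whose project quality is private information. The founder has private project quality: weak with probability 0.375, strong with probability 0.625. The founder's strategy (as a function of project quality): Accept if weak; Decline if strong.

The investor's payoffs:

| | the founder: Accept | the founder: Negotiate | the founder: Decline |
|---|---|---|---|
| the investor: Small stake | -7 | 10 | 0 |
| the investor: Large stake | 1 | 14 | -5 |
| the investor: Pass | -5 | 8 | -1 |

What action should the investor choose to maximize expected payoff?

Pass

E[Small stake] = 0.375·(-7) + 0.625·(0) = -2.625
E[Large stake] = 0.375·(1) + 0.625·(-5) = -2.75
E[Pass] = 0.375·(-5) + 0.625·(-1) = -2.5
Best response: Pass (-2.5 is the largest).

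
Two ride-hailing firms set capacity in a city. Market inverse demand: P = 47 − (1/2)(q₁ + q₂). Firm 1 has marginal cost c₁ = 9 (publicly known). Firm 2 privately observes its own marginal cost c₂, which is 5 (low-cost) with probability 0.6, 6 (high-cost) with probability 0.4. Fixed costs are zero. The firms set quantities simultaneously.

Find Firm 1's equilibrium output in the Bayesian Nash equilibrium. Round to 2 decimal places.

Type-c best response for Firm 2: q₂(c) = (47 − c) − q₁/2.
Firm 1 maximizes expected profit; its first-order condition is 47 − q₁ − (1/2)E[q₂] − 9 = 0.
Substituting E[q₂] and solving: E[c₂] = 5.4, so q₁ = (47 − 2·9 + 5.4)/(3/2) = 22.9333.

22.93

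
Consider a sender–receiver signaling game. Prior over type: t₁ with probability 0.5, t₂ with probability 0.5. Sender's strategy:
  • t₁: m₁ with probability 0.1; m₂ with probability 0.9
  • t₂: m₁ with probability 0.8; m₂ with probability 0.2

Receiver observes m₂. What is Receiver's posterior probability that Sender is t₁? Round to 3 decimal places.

0.818

Apply Bayes' rule using the sender's strategy as the likelihood.
P(m₂) = 0.5·0.9 + 0.5·0.2 = 0.55
P(t₁ | m₂) = (0.5·0.9) / 0.55 = 0.45 / 0.55 = 0.818182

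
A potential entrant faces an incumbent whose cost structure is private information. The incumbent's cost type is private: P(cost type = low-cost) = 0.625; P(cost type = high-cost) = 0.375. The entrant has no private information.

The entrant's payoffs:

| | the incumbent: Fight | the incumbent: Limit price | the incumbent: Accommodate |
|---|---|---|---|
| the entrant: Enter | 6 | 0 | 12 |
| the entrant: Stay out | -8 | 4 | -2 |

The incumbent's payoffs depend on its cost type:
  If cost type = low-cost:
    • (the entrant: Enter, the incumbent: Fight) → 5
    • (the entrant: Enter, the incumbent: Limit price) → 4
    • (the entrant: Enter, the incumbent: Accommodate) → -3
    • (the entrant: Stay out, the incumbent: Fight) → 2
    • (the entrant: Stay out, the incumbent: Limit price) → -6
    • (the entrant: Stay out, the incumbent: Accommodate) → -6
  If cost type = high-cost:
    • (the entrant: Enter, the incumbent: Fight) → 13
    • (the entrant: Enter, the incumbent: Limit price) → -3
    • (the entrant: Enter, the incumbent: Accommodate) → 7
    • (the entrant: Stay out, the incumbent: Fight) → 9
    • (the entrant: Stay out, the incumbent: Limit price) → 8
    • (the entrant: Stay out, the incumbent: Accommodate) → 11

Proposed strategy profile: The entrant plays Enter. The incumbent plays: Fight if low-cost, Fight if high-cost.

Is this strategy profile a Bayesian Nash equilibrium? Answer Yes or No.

Yes

The entrant plays Enter: E[Enter] = 0.625·(6) + 0.375·(6) = 6; E[Stay out] = -8. Best-responding. ✓
The incumbent (cost type low-cost), facing Enter: Fight gives 5, Limit price gives 4, Accommodate gives -3. Proposed Fight is best. ✓
The incumbent (cost type high-cost), facing Enter: Fight gives 13, Limit price gives -3, Accommodate gives 7. Proposed Fight is best. ✓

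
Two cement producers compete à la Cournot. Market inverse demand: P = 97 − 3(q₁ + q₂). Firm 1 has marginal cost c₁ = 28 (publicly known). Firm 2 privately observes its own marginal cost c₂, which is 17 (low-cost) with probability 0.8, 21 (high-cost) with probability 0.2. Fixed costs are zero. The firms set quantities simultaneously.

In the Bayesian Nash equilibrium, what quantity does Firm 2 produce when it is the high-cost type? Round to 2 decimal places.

9.40

Type-c best response for Firm 2: q₂(c) = (97 − c)/6 − q₁/2.
Firm 1 maximizes expected profit; its first-order condition is 97 − 6q₁ − 3E[q₂] − 28 = 0.
Substituting E[q₂] and solving: E[c₂] = 17.8, so q₁ = (97 − 2·28 + 17.8)/9 = 6.53333.
q₂(high-cost) = (97 − 21 − 3·6.53333)/6 = 9.4.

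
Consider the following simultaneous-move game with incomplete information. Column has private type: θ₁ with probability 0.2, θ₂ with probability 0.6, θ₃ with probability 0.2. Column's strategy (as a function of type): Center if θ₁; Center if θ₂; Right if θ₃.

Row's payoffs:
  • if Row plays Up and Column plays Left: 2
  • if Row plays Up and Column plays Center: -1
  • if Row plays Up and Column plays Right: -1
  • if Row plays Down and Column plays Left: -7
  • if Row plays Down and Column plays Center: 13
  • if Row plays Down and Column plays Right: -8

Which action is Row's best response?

E[Up] = 0.2·(-1) + 0.6·(-1) + 0.2·(-1) = -1
E[Down] = 0.2·(13) + 0.6·(13) + 0.2·(-8) = 8.8
Best response: Down (8.8 is the largest).

Down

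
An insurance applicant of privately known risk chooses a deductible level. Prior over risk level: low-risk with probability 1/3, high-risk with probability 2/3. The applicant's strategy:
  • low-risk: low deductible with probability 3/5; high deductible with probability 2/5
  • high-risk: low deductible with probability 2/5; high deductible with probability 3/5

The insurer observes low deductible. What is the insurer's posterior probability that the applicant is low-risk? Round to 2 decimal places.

Apply Bayes' rule using the sender's strategy as the likelihood.
P(low deductible) = (1/3)·(3/5) + (2/3)·(2/5) = 7/15
P(low-risk | low deductible) = ((1/3)·(3/5)) / (7/15) = (1/5) / (7/15) = 3/7

0.43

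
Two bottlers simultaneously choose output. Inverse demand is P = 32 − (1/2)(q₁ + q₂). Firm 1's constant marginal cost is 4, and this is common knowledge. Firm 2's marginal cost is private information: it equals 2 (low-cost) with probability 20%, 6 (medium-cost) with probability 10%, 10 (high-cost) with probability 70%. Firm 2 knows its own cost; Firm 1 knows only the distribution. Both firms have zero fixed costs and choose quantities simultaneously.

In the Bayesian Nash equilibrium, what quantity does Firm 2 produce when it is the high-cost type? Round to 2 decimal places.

11.33

Type-c best response for Firm 2: q₂(c) = (32 − c) − q₁/2.
Firm 1 maximizes expected profit; its first-order condition is 32 − q₁ − (1/2)E[q₂] − 4 = 0.
Substituting E[q₂] and solving: E[c₂] = 8, so q₁ = (32 − 2·4 + 8)/(3/2) = 21.3333.
q₂(high-cost) = (32 − 10 − (1/2)·21.3333) = 11.3333.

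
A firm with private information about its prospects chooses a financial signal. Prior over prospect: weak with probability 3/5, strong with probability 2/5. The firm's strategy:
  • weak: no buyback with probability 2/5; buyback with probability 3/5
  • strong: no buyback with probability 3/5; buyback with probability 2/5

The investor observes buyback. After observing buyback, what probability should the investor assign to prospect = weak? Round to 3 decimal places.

0.692

P(buyback) = (3/5)·(3/5) + (2/5)·(2/5) = 13/25
P(weak | buyback) = ((3/5)·(3/5)) / (13/25) = (9/25) / (13/25) = 9/13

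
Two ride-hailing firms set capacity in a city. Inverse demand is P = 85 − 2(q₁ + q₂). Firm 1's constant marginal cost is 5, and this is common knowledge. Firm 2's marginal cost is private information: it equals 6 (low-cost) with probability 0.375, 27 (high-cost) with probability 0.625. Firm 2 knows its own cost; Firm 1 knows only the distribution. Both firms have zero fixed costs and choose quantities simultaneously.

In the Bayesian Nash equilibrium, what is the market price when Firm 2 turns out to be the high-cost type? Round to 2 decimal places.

40.31

Type-c best response for Firm 2: q₂(c) = (85 − c)/4 − q₁/2.
Firm 1 maximizes expected profit; its first-order condition is 85 − 4q₁ − 2E[q₂] − 5 = 0.
Substituting E[q₂] and solving: E[c₂] = 19.125, so q₁ = (85 − 2·5 + 19.125)/6 = 15.6875.
q₂(high-cost) = 6.65625, so P = 85 − 2·(15.6875 + 6.65625) = 40.3125.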